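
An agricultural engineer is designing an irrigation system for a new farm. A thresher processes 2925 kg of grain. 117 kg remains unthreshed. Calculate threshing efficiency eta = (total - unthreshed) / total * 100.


eta = (total - unthreshed) / total * 100
    = (2925 - 117) / 2925 * 100
    = 2808 / 2925 * 100
    = 96%


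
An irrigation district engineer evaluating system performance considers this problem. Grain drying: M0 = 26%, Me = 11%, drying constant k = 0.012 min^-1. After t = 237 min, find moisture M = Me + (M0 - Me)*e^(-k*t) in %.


M = Me + (M0 - Me) * e^(-k*t)
  = 11 + (26 - 11) * e^(-0.012*237)
  = 11 + 15 * e^(-2.844)
  = 11 + 15 * 0.05819
  = 11 + 0.8729
  = 11.87%


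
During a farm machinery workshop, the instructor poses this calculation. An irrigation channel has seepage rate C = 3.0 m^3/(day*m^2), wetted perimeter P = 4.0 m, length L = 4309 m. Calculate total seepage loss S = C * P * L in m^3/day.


S = C * P * L
  = 3.0 * 4.0 * 4309
  = 51708 m^3/day


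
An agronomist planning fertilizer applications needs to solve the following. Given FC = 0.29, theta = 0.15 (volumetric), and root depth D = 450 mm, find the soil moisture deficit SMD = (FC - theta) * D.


SMD = (FC - theta) * D
    = (0.29 - 0.15) * 450
    = 0.140 * 450
    = 63 mm


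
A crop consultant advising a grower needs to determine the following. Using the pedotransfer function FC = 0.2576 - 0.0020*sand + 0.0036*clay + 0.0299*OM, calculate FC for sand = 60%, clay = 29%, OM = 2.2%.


FC = 0.2576 - 0.0020*60 + 0.0036*29 + 0.0299*2.2
   = 0.2576 - 0.1200 + 0.1044 + 0.0658
   = 0.3078


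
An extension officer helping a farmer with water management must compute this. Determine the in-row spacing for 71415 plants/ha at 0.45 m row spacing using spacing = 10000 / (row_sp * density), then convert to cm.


spacing = 10000 / (row_sp * density)
        = 10000 / (0.45 * 71415)
        = 10000 / 32136.75
        = 0.31117 m = 31.12 cm


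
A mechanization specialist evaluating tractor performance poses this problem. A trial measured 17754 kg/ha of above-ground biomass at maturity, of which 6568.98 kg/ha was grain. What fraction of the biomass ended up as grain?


HI = grain_yield / biomass
   = 6568.98 / 17754
   = 0.37


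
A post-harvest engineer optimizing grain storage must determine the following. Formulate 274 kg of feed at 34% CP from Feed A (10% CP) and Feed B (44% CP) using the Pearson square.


parts_A = CP_b - target = 44 - 34 = 10
parts_B = target - CP_a = 34 - 10 = 24
total_parts = 10 + 24 = 34
Feed A = 274 * 10 / 34 = 80.59 kg
Feed B = 274 * 24 / 34 = 193.41 kg

80.59 kg


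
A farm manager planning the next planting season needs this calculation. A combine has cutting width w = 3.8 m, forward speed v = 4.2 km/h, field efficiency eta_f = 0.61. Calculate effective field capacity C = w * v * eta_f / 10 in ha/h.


C = w * v * eta_f / 10
  = 3.8 * 4.2 * 0.61 / 10
  = 9.74 / 10
  = 0.97 ha/h


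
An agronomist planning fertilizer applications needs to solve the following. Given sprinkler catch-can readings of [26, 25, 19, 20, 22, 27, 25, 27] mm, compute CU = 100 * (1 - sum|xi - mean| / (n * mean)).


xbar = 191 / 8 = 23.875
sum|xi - xbar| = 21.250
CU = 100 * (1 - 21.250 / (8 * 23.875))
   = 100 * (1 - 0.1113)
   = 88.87%


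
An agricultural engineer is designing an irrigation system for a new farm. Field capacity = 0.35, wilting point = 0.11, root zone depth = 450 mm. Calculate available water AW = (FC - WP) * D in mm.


AW = (FC - WP) * D
   = (0.35 - 0.11) * 450
   = 0.24 * 450
   = 108 mm


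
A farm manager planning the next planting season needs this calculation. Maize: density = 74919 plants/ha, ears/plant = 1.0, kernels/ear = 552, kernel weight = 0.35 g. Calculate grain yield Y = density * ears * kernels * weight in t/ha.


Y = density * ears * kernels * kw
  = 74919 * 1.0 * 552 * 0.35 g/ha
  = 14474350.80 g/ha
  = 14474.35 kg/ha = 14.47 t/ha


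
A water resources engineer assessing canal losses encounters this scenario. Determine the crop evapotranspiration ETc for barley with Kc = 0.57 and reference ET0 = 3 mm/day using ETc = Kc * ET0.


ETc = Kc * ET0
    = 0.57 * 3
    = 1.71 mm/day


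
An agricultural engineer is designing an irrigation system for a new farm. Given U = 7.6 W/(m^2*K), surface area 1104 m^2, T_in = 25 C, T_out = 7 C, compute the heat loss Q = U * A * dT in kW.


dT = 25 - (7) = 18 K
Q = U * A * dT
  = 7.6 * 1104 * 18
  = 151027.20 W = 151.03 kW


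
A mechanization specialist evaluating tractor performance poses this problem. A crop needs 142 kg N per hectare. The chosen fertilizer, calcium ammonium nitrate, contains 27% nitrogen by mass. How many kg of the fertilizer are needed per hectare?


Rate = N_required / (N_content / 100)
     = 142 / (27 / 100)
     = 142 / 0.27
     = 525.93 kg/ha


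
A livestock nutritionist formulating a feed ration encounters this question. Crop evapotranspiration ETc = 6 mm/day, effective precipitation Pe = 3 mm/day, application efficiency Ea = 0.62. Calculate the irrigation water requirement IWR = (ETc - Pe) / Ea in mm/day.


IWR = (ETc - Pe) / Ea
    = (6 - 3) / 0.62
    = 3 / 0.62
    = 4.84 mm/day


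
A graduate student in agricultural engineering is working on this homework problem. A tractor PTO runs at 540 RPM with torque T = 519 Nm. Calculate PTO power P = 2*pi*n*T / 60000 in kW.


P = 2*pi*n*T / 60000
  = 2*pi * 540 * 519 / 60000
  = 1760925.51 / 60000
  = 29.35 kW


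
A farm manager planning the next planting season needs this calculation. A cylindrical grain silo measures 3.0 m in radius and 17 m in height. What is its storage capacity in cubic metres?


V = pi * r^2 * h
  = pi * 3.0^2 * 17
  = pi * 9 * 17
  = 480.66 m^3


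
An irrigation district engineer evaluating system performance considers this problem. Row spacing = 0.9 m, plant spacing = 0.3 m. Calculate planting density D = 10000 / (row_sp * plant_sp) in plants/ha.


D = 10000 / (row_sp * plant_sp)
  = 10000 / (0.9 * 0.3)
  = 10000 / 0.2700
  = 37037.04 plants/ha


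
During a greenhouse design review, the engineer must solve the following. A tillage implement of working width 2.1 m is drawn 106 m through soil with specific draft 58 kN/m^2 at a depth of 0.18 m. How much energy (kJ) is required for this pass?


E = k * d * w * L
  = 58 * 0.18 * 2.1 * 106
  = 2323.94 kJ


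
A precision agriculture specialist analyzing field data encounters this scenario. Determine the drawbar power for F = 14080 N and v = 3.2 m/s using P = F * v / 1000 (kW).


P = F * v / 1000
  = 14080 * 3.2 / 1000
  = 45056 / 1000
  = 45.06 kW


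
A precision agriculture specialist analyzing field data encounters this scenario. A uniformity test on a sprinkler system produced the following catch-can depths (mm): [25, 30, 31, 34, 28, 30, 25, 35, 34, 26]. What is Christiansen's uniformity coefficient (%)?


xbar = 298 / 10 = 29.800
sum|xi - xbar| = 30.400
CU = 100 * (1 - 30.400 / (10 * 29.800))
   = 100 * (1 - 0.1020)
   = 89.80%


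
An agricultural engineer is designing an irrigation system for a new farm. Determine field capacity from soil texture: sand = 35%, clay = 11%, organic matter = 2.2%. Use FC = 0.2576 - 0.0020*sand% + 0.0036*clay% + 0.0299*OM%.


FC = 0.2576 - 0.0020*35 + 0.0036*11 + 0.0299*2.2
   = 0.2576 - 0.0700 + 0.0396 + 0.0658
   = 0.2930


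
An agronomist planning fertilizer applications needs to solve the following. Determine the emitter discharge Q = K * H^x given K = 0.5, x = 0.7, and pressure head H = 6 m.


Q = K * H^x
  = 0.5 * 6^0.7
  = 0.5 * 3.5051
  = 1.75 L/h


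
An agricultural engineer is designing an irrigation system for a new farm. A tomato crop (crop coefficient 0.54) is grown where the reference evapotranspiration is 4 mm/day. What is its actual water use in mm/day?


ETc = Kc * ET0
    = 0.54 * 4
    = 2.16 mm/day


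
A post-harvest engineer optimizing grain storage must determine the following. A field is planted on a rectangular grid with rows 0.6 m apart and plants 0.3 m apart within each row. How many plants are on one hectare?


D = 10000 / (row_sp * plant_sp)
  = 10000 / (0.6 * 0.3)
  = 10000 / 0.1800
  = 55555.56 plants/ha


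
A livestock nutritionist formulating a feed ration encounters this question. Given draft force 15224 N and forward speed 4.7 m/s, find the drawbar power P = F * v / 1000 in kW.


P = F * v / 1000
  = 15224 * 4.7 / 1000
  = 71552.80 / 1000
  = 71.55 kW


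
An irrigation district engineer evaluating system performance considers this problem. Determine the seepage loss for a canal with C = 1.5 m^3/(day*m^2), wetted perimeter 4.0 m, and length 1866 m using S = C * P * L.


S = C * P * L
  = 1.5 * 4.0 * 1866
  = 11196 m^3/day


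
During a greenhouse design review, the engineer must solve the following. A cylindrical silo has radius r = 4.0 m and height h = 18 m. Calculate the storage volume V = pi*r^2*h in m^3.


V = pi * r^2 * h
  = pi * 4.0^2 * 18
  = pi * 16 * 18
  = 904.78 m^3


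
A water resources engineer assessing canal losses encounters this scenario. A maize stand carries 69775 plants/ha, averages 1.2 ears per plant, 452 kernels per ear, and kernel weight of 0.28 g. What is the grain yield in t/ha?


Y = density * ears * kernels * kw
  = 69775 * 1.2 * 452 * 0.28 g/ha
  = 10596868.80 g/ha
  = 10596.87 kg/ha = 10.60 t/ha


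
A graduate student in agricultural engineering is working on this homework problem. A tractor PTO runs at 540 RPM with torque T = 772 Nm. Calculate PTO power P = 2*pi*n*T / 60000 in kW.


P = 2*pi*n*T / 60000
  = 2*pi * 540 * 772 / 60000
  = 2619334.29 / 60000
  = 43.66 kW


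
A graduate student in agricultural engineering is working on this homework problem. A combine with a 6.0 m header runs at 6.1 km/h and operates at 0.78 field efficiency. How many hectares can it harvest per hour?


C = w * v * eta_f / 10
  = 6.0 * 6.1 * 0.78 / 10
  = 28.55 / 10
  = 2.85 ha/h


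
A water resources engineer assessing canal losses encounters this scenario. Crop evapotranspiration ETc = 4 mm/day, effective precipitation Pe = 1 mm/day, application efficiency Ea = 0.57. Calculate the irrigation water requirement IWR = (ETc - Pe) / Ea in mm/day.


IWR = (ETc - Pe) / Ea
    = (4 - 1) / 0.57
    = 3 / 0.57
    = 5.26 mm/day


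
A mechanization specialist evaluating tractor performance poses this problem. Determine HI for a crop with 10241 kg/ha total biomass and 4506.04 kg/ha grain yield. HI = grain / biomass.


HI = grain_yield / biomass
   = 4506.04 / 10241
   = 0.44


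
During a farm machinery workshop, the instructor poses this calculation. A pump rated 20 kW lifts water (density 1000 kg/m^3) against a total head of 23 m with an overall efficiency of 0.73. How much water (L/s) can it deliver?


Q = (P * 1000 * eta) / (rho * g * H)
  = (20 * 1000 * 0.73) / (1000 * 9.81 * 23)
  = 14600 / 225630
  = 0.06471 m^3/s = 64.71 L/s


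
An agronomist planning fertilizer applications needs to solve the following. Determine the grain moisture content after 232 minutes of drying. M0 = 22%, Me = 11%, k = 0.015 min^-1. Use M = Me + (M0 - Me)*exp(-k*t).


M = Me + (M0 - Me) * e^(-k*t)
  = 11 + (22 - 11) * e^(-0.015*232)
  = 11 + 11 * e^(-3.480)
  = 11 + 11 * 0.03081
  = 11 + 0.3389
  = 11.34%


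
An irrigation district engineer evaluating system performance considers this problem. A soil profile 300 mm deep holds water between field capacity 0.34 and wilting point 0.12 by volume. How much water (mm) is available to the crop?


AW = (FC - WP) * D
   = (0.34 - 0.12) * 300
   = 0.22 * 300
   = 66 mm


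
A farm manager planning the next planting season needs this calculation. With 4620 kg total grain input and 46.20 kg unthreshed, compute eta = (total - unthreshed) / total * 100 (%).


eta = (total - unthreshed) / total * 100
    = (4620 - 46.20) / 4620 * 100
    = 4573.80 / 4620 * 100
    = 99%


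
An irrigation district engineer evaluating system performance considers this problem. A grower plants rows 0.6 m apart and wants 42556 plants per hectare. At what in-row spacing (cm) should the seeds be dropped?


spacing = 10000 / (row_sp * density)
        = 10000 / (0.6 * 42556)
        = 10000 / 25533.60
        = 0.39164 m = 39.16 cm


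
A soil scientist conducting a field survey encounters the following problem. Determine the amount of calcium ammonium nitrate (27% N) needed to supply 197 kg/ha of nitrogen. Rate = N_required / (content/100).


Rate = N_required / (N_content / 100)
     = 197 / (27 / 100)
     = 197 / 0.27
     = 729.63 kg/ha


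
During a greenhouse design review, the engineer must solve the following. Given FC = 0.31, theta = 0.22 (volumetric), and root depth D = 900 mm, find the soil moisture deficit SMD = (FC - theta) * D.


SMD = (FC - theta) * D
    = (0.31 - 0.22) * 900
    = 0.090 * 900
    = 81 mm


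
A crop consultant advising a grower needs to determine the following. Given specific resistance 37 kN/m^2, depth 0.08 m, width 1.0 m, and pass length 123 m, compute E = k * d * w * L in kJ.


E = k * d * w * L
  = 37 * 0.08 * 1.0 * 123
  = 364.08 kJ


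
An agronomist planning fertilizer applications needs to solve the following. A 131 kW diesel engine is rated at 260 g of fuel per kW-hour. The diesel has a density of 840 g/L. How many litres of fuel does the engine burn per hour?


FC = P * BSFC / rho_fuel
   = 131 * 260 / 840
   = 34060 / 840
   = 40.55 L/h


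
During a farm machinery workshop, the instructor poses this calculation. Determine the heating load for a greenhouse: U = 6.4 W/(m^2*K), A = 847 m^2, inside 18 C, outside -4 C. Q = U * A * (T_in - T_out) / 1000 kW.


dT = 18 - (-4) = 22 K
Q = U * A * dT
  = 6.4 * 847 * 22
  = 119257.60 W = 119.26 kW


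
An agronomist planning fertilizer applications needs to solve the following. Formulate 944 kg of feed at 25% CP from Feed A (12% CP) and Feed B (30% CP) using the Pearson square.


parts_A = CP_b - target = 30 - 25 = 5
parts_B = target - CP_a = 25 - 12 = 13
total_parts = 5 + 13 = 18
Feed A = 944 * 5 / 18 = 262.22 kg
Feed B = 944 * 13 / 18 = 681.78 kg

262.22 kg


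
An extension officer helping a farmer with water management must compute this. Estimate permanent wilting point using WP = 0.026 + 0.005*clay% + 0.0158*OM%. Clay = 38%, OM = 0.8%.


WP = 0.026 + 0.005*38 + 0.0158*0.8
   = 0.026 + 0.1900 + 0.0126
   = 0.2286


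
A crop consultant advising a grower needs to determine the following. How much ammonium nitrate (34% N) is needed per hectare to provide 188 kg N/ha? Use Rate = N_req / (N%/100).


Rate = N_required / (N_content / 100)
     = 188 / (34 / 100)
     = 188 / 0.34
     = 552.94 kg/ha


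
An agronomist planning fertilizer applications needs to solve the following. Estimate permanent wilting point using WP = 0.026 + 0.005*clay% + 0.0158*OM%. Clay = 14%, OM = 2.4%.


WP = 0.026 + 0.005*14 + 0.0158*2.4
   = 0.026 + 0.0700 + 0.0379
   = 0.1339


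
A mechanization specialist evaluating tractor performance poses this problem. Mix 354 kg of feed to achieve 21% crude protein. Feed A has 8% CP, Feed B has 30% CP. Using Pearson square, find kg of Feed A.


parts_A = CP_b - target = 30 - 21 = 9
parts_B = target - CP_a = 21 - 8 = 13
total_parts = 9 + 13 = 22
Feed A = 354 * 9 / 22 = 144.82 kg
Feed B = 354 * 13 / 22 = 209.18 kg

144.82 kg


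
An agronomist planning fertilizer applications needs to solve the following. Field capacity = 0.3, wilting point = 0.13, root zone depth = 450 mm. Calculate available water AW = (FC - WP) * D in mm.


AW = (FC - WP) * D
   = (0.3 - 0.13) * 450
   = 0.17 * 450
   = 76.50 mm


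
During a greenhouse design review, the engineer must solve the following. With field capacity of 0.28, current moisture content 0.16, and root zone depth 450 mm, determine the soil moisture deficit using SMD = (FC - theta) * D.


SMD = (FC - theta) * D
    = (0.28 - 0.16) * 450
    = 0.120 * 450
    = 54 mm


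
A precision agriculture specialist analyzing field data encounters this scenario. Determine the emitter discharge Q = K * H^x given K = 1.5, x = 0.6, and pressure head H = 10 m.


Q = K * H^x
  = 1.5 * 10^0.6
  = 1.5 * 3.9811
  = 5.97 L/h


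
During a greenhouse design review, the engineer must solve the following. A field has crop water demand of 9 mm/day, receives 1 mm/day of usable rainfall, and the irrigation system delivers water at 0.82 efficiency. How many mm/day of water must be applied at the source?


IWR = (ETc - Pe) / Ea
    = (9 - 1) / 0.82
    = 8 / 0.82
    = 9.76 mm/day


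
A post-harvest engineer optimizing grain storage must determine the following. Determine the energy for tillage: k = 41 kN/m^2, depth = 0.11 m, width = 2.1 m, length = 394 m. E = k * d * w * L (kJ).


E = k * d * w * L
  = 41 * 0.11 * 2.1 * 394
  = 3731.57 kJ


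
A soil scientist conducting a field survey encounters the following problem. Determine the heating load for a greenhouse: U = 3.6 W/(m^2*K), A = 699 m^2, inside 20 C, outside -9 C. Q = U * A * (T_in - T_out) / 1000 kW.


dT = 20 - (-9) = 29 K
Q = U * A * dT
  = 3.6 * 699 * 29
  = 72975.60 W = 72.98 kW


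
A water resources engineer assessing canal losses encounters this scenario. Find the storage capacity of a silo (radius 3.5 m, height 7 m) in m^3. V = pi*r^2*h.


V = pi * r^2 * h
  = pi * 3.5^2 * 7
  = pi * 12.25 * 7
  = 269.39 m^3


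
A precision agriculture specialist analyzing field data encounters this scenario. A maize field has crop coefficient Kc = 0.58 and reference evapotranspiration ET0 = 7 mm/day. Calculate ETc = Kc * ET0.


ETc = Kc * ET0
    = 0.58 * 7
    = 4.06 mm/day


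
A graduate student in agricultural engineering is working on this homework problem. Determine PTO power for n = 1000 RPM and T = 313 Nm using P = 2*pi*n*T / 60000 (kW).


P = 2*pi*n*T / 60000
  = 2*pi * 1000 * 313 / 60000
  = 1966637.00 / 60000
  = 32.78 kW


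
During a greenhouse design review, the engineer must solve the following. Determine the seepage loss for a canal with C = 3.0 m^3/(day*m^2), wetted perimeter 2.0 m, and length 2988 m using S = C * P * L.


S = C * P * L
  = 3.0 * 2.0 * 2988
  = 17928 m^3/day


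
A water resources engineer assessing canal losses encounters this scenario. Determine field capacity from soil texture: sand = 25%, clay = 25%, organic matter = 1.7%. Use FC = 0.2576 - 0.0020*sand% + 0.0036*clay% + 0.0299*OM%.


FC = 0.2576 - 0.0020*25 + 0.0036*25 + 0.0299*1.7
   = 0.2576 - 0.0500 + 0.0900 + 0.0508
   = 0.3484


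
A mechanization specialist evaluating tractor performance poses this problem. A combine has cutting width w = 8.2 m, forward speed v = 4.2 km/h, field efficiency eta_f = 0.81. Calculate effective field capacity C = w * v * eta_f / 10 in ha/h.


C = w * v * eta_f / 10
  = 8.2 * 4.2 * 0.81 / 10
  = 27.90 / 10
  = 2.79 ha/h


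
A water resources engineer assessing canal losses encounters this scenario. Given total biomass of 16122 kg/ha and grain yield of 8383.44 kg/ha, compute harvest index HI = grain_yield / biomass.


HI = grain_yield / biomass
   = 8383.44 / 16122
   = 0.52


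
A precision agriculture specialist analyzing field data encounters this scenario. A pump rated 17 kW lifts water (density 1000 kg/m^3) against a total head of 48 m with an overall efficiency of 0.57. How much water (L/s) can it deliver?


Q = (P * 1000 * eta) / (rho * g * H)
  = (17 * 1000 * 0.57) / (1000 * 9.81 * 48)
  = 9690 / 470880
  = 0.02058 m^3/s = 20.58 L/s


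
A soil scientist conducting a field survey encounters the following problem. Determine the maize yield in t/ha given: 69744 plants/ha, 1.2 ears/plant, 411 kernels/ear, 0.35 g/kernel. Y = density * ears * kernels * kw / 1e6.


Y = density * ears * kernels * kw
  = 69744 * 1.2 * 411 * 0.35 g/ha
  = 12039209.28 g/ha
  = 12039.21 kg/ha = 12.04 t/ha


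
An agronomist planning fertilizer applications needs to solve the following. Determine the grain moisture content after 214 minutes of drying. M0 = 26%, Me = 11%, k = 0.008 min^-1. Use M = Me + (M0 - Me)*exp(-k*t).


M = Me + (M0 - Me) * e^(-k*t)
  = 11 + (26 - 11) * e^(-0.008*214)
  = 11 + 15 * e^(-1.712)
  = 11 + 15 * 0.18050
  = 11 + 2.7076
  = 13.71%


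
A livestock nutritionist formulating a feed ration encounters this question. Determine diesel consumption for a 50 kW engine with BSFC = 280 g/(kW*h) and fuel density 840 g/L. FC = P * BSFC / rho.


FC = P * BSFC / rho_fuel
   = 50 * 280 / 840
   = 14000 / 840
   = 16.67 L/h


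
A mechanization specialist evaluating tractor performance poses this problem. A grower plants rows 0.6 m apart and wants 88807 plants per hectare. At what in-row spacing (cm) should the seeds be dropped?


spacing = 10000 / (row_sp * density)
        = 10000 / (0.6 * 88807)
        = 10000 / 53284.20
        = 0.18767 m = 18.77 cm


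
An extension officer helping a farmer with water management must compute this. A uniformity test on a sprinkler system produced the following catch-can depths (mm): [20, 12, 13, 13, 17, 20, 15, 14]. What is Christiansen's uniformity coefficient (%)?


xbar = 124 / 8 = 15.500
sum|xi - xbar| = 21
CU = 100 * (1 - 21 / (8 * 15.500))
   = 100 * (1 - 0.1694)
   = 83.06%


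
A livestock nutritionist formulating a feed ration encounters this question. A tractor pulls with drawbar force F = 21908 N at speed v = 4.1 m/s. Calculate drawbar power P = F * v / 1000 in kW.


P = F * v / 1000
  = 21908 * 4.1 / 1000
  = 89822.80 / 1000
  = 89.82 kW


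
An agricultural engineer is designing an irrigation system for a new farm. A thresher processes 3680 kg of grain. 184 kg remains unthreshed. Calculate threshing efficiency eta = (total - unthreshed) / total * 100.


eta = (total - unthreshed) / total * 100
    = (3680 - 184) / 3680 * 100
    = 3496 / 3680 * 100
    = 95%


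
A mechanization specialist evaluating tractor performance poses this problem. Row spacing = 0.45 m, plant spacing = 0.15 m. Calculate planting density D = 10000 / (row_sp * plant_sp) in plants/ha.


D = 10000 / (row_sp * plant_sp)
  = 10000 / (0.45 * 0.15)
  = 10000 / 0.0675
  = 148148.15 plants/ha


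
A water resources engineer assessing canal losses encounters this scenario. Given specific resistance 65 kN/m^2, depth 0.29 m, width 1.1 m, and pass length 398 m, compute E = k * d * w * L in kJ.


E = k * d * w * L
  = 65 * 0.29 * 1.1 * 398
  = 8252.53 kJ


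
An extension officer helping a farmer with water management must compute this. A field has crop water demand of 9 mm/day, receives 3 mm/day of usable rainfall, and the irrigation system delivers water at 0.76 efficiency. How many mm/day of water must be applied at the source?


IWR = (ETc - Pe) / Ea
    = (9 - 3) / 0.76
    = 6 / 0.76
    = 7.89 mm/day


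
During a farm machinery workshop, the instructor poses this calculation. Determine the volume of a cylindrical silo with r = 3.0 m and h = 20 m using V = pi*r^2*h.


V = pi * r^2 * h
  = pi * 3.0^2 * 20
  = pi * 9 * 20
  = 565.49 m^3


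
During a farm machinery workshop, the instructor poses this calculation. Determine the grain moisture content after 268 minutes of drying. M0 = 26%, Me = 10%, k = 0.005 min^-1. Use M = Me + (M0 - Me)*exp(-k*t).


M = Me + (M0 - Me) * e^(-k*t)
  = 10 + (26 - 10) * e^(-0.005*268)
  = 10 + 16 * e^(-1.340)
  = 10 + 16 * 0.26185
  = 10 + 4.1895
  = 14.19%


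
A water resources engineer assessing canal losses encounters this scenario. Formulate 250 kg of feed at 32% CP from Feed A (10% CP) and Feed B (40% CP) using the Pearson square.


parts_A = CP_b - target = 40 - 32 = 8
parts_B = target - CP_a = 32 - 10 = 22
total_parts = 8 + 22 = 30
Feed A = 250 * 8 / 30 = 66.67 kg
Feed B = 250 * 22 / 30 = 183.33 kg

66.67 kg


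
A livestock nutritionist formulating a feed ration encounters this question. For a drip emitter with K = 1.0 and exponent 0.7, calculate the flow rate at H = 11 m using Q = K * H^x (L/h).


Q = K * H^x
  = 1.0 * 11^0.7
  = 1.0 * 5.3577
  = 5.36 L/h


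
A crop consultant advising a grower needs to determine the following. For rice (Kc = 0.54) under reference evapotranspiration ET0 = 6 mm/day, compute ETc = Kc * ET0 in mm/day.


ETc = Kc * ET0
    = 0.54 * 6
    = 3.24 mm/day


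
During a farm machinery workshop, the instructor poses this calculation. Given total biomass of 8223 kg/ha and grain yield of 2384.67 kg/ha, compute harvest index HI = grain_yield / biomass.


HI = grain_yield / biomass
   = 2384.67 / 8223
   = 0.29


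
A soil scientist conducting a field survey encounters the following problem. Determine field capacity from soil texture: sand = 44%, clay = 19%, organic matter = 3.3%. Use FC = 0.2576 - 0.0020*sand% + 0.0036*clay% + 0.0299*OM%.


FC = 0.2576 - 0.0020*44 + 0.0036*19 + 0.0299*3.3
   = 0.2576 - 0.0880 + 0.0684 + 0.0987
   = 0.3367


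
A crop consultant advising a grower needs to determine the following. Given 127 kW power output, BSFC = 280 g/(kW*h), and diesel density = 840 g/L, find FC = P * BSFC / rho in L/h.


FC = P * BSFC / rho_fuel
   = 127 * 280 / 840
   = 35560 / 840
   = 42.33 L/h


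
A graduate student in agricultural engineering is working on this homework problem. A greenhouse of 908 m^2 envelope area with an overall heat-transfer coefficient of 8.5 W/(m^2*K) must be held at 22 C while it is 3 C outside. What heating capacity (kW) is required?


dT = 22 - (3) = 19 K
Q = U * A * dT
  = 8.5 * 908 * 19
  = 146642 W = 146.64 kW


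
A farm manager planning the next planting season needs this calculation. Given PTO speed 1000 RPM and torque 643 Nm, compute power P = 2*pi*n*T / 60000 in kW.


P = 2*pi*n*T / 60000
  = 2*pi * 1000 * 643 / 60000
  = 4040088.15 / 60000
  = 67.33 kW


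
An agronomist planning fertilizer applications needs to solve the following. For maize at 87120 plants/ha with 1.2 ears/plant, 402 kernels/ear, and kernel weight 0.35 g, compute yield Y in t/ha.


Y = density * ears * kernels * kw
  = 87120 * 1.2 * 402 * 0.35 g/ha
  = 14709340.80 g/ha
  = 14709.34 kg/ha = 14.71 t/ha


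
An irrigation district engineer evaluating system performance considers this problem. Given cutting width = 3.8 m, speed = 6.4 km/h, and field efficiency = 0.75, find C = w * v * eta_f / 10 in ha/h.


C = w * v * eta_f / 10
  = 3.8 * 6.4 * 0.75 / 10
  = 18.24 / 10
  = 1.82 ha/h


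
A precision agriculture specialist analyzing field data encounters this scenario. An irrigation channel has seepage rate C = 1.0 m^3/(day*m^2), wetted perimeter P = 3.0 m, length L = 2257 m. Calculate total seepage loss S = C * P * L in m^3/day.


S = C * P * L
  = 1.0 * 3.0 * 2257
  = 6771 m^3/day


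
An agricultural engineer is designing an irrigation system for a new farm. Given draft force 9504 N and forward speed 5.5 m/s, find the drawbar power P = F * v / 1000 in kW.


P = F * v / 1000
  = 9504 * 5.5 / 1000
  = 52272 / 1000
  = 52.27 kW


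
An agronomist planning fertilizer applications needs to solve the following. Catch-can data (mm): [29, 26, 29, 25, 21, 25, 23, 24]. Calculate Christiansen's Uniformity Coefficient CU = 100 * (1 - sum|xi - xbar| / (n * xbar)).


xbar = 202 / 8 = 25.250
sum|xi - xbar| = 16.500
CU = 100 * (1 - 16.500 / (8 * 25.250))
   = 100 * (1 - 0.0817)
   = 91.83%


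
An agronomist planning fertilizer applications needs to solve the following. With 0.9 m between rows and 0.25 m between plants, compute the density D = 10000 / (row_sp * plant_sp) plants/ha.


D = 10000 / (row_sp * plant_sp)
  = 10000 / (0.9 * 0.25)
  = 10000 / 0.2250
  = 44444.44 plants/ha


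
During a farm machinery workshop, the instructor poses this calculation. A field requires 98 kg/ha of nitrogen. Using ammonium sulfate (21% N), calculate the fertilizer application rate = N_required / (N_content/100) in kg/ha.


Rate = N_required / (N_content / 100)
     = 98 / (21 / 100)
     = 98 / 0.21
     = 466.67 kg/ha


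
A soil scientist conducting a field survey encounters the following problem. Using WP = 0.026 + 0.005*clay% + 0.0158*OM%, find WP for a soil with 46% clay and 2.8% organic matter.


WP = 0.026 + 0.005*46 + 0.0158*2.8
   = 0.026 + 0.2300 + 0.0442
   = 0.3002


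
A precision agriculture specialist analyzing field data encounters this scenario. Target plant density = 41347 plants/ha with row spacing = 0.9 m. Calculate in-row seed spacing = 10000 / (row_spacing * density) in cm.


spacing = 10000 / (row_sp * density)
        = 10000 / (0.9 * 41347)
        = 10000 / 37212.30
        = 0.26873 m = 26.87 cm


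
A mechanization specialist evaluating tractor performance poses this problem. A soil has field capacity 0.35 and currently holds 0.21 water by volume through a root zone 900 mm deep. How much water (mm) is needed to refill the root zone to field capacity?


SMD = (FC - theta) * D
    = (0.35 - 0.21) * 900
    = 0.140 * 900
    = 126 mm


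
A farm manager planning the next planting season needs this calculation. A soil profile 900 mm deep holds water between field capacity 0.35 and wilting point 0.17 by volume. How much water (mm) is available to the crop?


AW = (FC - WP) * D
   = (0.35 - 0.17) * 900
   = 0.18 * 900
   = 162 mm


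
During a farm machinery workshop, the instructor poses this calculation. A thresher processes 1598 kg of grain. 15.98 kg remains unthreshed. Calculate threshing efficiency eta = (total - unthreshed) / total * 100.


eta = (total - unthreshed) / total * 100
    = (1598 - 15.98) / 1598 * 100
    = 1582.02 / 1598 * 100
    = 99%


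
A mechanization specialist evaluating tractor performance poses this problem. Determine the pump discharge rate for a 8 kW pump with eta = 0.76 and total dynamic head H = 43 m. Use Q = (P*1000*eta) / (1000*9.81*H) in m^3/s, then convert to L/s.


Q = (P * 1000 * eta) / (rho * g * H)
  = (8 * 1000 * 0.76) / (1000 * 9.81 * 43)
  = 6080 / 421830
  = 0.01441 m^3/s = 14.41 L/s


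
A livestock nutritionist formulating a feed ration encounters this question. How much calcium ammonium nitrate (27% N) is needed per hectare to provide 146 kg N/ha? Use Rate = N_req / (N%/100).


Rate = N_required / (N_content / 100)
     = 146 / (27 / 100)
     = 146 / 0.27
     = 540.74 kg/ha


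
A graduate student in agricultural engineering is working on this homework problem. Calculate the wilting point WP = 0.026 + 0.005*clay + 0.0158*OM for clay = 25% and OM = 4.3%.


WP = 0.026 + 0.005*25 + 0.0158*4.3
   = 0.026 + 0.1250 + 0.0679
   = 0.2189


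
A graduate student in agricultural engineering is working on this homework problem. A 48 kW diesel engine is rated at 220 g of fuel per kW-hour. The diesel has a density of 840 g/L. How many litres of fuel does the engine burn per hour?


FC = P * BSFC / rho_fuel
   = 48 * 220 / 840
   = 10560 / 840
   = 12.57 L/h


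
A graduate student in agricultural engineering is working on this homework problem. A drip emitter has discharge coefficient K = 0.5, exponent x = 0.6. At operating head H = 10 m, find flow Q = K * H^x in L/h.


Q = K * H^x
  = 0.5 * 10^0.6
  = 0.5 * 3.9811
  = 1.99 L/h


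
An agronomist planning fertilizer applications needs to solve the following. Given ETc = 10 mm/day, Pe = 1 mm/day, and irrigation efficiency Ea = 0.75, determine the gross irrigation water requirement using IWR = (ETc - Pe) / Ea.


IWR = (ETc - Pe) / Ea
    = (10 - 1) / 0.75
    = 9 / 0.75
    = 12 mm/day


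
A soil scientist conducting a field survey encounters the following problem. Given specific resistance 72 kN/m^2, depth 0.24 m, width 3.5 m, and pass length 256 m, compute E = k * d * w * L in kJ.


E = k * d * w * L
  = 72 * 0.24 * 3.5 * 256
  = 15482.88 kJ


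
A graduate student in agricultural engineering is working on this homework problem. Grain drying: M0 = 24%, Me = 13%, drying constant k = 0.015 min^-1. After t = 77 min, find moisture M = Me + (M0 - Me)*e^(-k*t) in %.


M = Me + (M0 - Me) * e^(-k*t)
  = 13 + (24 - 13) * e^(-0.015*77)
  = 13 + 11 * e^(-1.155)
  = 13 + 11 * 0.31506
  = 13 + 3.4656
  = 16.47%


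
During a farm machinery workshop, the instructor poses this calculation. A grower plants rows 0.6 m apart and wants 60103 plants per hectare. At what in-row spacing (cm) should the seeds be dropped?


spacing = 10000 / (row_sp * density)
        = 10000 / (0.6 * 60103)
        = 10000 / 36061.80
        = 0.27730 m = 27.73 cm


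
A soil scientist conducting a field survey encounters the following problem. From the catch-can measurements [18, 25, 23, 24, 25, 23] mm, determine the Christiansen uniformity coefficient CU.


xbar = 138 / 6 = 23
sum|xi - xbar| = 10
CU = 100 * (1 - 10 / (6 * 23))
   = 100 * (1 - 0.0725)
   = 92.75%


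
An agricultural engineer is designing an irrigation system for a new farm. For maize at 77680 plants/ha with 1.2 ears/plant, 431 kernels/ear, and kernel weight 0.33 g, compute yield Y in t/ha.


Y = density * ears * kernels * kw
  = 77680 * 1.2 * 431 * 0.33 g/ha
  = 13258111.68 g/ha
  = 13258.11 kg/ha = 13.26 t/ha


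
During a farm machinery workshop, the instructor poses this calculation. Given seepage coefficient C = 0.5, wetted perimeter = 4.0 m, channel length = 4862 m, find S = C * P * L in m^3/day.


S = C * P * L
  = 0.5 * 4.0 * 4862
  = 9724 m^3/day


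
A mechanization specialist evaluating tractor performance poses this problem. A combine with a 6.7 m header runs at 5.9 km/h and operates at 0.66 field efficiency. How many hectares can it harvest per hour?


C = w * v * eta_f / 10
  = 6.7 * 5.9 * 0.66 / 10
  = 26.09 / 10
  = 2.61 ha/h


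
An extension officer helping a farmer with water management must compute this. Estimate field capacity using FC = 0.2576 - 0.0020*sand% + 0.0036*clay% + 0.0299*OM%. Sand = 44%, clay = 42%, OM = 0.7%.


FC = 0.2576 - 0.0020*44 + 0.0036*42 + 0.0299*0.7
   = 0.2576 - 0.0880 + 0.1512 + 0.0209
   = 0.3417


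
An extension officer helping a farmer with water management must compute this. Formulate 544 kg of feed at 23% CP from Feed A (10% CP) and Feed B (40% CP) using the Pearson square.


parts_A = CP_b - target = 40 - 23 = 17
parts_B = target - CP_a = 23 - 10 = 13
total_parts = 17 + 13 = 30
Feed A = 544 * 17 / 30 = 308.27 kg
Feed B = 544 * 13 / 30 = 235.73 kg

308.27 kg


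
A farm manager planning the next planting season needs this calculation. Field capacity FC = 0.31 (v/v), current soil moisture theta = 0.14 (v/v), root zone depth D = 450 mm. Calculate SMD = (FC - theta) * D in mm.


SMD = (FC - theta) * D
    = (0.31 - 0.14) * 450
    = 0.170 * 450
    = 76.50 mm


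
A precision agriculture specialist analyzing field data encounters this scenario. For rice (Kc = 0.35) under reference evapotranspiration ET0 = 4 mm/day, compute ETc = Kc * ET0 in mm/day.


ETc = Kc * ET0
    = 0.35 * 4
    = 1.40 mm/day


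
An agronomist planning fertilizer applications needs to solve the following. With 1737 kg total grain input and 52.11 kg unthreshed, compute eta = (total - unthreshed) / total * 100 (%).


eta = (total - unthreshed) / total * 100
    = (1737 - 52.11) / 1737 * 100
    = 1684.89 / 1737 * 100
    = 97%


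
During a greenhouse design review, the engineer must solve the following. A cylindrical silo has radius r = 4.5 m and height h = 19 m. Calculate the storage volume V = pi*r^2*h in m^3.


V = pi * r^2 * h
  = pi * 4.5^2 * 19
  = pi * 20.25 * 19
  = 1208.73 m^3


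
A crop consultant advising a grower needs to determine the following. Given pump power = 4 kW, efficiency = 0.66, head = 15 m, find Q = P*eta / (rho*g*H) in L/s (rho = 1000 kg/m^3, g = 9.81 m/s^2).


Q = (P * 1000 * eta) / (rho * g * H)
  = (4 * 1000 * 0.66) / (1000 * 9.81 * 15)
  = 2640 / 147150
  = 0.01794 m^3/s = 17.94 L/s


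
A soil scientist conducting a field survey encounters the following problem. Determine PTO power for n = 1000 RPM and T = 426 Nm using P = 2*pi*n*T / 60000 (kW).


P = 2*pi*n*T / 60000
  = 2*pi * 1000 * 426 / 60000
  = 2676636.94 / 60000
  = 44.61 kW


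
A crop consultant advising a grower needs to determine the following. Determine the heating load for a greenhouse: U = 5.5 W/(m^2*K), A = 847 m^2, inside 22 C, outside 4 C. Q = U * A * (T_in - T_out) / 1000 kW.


dT = 22 - (4) = 18 K
Q = U * A * dT
  = 5.5 * 847 * 18
  = 83853 W = 83.85 kW


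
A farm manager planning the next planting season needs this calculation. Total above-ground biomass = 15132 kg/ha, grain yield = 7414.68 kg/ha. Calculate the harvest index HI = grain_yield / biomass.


HI = grain_yield / biomass
   = 7414.68 / 15132
   = 0.49


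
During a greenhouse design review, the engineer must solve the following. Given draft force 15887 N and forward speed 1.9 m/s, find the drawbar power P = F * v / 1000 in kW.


P = F * v / 1000
  = 15887 * 1.9 / 1000
  = 30185.30 / 1000
  = 30.19 kW


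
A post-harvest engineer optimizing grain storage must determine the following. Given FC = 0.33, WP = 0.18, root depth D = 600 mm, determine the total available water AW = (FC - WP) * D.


AW = (FC - WP) * D
   = (0.33 - 0.18) * 600
   = 0.15 * 600
   = 90 mm


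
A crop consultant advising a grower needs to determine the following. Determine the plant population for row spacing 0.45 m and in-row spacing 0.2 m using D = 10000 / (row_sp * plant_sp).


D = 10000 / (row_sp * plant_sp)
  = 10000 / (0.45 * 0.2)
  = 10000 / 0.0900
  = 111111.11 plants/ha


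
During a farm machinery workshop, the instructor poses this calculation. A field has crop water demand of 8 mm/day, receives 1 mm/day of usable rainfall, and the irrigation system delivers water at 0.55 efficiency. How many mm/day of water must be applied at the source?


IWR = (ETc - Pe) / Ea
    = (8 - 1) / 0.55
    = 7 / 0.55
    = 12.73 mm/day


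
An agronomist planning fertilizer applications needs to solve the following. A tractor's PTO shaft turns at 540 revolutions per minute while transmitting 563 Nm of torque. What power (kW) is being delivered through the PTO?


P = 2*pi*n*T / 60000
  = 2*pi * 540 * 563 / 60000
  = 1910214.00 / 60000
  = 31.84 kW


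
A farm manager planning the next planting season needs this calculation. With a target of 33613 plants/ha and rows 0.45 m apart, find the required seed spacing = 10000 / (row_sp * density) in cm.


spacing = 10000 / (row_sp * density)
        = 10000 / (0.45 * 33613)
        = 10000 / 15125.85
        = 0.66112 m = 66.11 cm


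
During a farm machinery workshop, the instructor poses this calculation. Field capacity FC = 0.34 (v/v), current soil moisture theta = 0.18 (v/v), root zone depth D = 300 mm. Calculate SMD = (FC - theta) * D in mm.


SMD = (FC - theta) * D
    = (0.34 - 0.18) * 300
    = 0.160 * 300
    = 48 mm


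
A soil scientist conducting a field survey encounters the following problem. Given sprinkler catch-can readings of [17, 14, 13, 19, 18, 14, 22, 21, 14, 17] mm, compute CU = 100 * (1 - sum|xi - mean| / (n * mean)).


xbar = 169 / 10 = 16.900
sum|xi - xbar| = 25.200
CU = 100 * (1 - 25.200 / (10 * 16.900))
   = 100 * (1 - 0.1491)
   = 85.09%


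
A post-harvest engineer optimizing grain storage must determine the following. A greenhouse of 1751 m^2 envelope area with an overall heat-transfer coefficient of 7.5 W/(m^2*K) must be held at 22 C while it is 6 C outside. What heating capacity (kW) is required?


dT = 22 - (6) = 16 K
Q = U * A * dT
  = 7.5 * 1751 * 16
  = 210120 W = 210.12 kW


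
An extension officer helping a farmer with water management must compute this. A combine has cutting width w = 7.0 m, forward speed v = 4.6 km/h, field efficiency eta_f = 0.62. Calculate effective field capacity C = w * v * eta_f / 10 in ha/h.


C = w * v * eta_f / 10
  = 7.0 * 4.6 * 0.62 / 10
  = 19.96 / 10
  = 2.00 ha/h


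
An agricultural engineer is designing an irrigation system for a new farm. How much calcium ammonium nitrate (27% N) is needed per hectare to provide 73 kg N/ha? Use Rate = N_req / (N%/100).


Rate = N_required / (N_content / 100)
     = 73 / (27 / 100)
     = 73 / 0.27
     = 270.37 kg/ha
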